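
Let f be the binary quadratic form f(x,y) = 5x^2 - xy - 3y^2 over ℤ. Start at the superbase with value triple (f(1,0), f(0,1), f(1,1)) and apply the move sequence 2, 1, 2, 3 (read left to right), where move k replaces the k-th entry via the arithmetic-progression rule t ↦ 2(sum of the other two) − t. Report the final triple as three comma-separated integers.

start (5,-3,1) = (f(1,0),f(0,1),f(1,1))
replace slot 2: 2·(5+1) − (-3) = 15 → (5,15,1)
replace slot 1: 2·(15+1) − 5 = 27 → (27,15,1)
replace slot 2: 2·(27+1) − 15 = 41 → (27,41,1)
replace slot 3: 2·(27+41) − 1 = 135 → (27,41,135)

27,41,135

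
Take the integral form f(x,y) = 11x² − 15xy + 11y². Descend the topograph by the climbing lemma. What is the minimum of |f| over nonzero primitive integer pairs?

translate: b→7 (≡-15 mod 22), so (11,-15,11)→(11,7,7)
flip: (11,7,7)→(7,-7,11)
translate: b→7 (≡-7 mod 14), so (7,-7,11)→(7,7,11)
reduced (well bottom): (7,7,11) with a≤c, −a<b≤a
well minimum = a = 7

7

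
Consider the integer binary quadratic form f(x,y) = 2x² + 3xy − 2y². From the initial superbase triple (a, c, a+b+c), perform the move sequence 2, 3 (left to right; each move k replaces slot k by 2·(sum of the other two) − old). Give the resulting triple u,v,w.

start (2,-2,3) = (f(1,0),f(0,1),f(1,1))
replace slot 2: 2·(2+3) − (-2) = 12 → (2,12,3)
replace slot 3: 2·(2+12) − 3 = 25 → (2,12,25)

2,12,25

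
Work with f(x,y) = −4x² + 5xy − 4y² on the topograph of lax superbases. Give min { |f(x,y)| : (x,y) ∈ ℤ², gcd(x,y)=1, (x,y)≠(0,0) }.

translate: b→3 (≡-5 mod 8), so (4,-5,4)→(4,3,3)
flip: (4,3,3)→(3,-3,4)
translate: b→3 (≡-3 mod 6), so (3,-3,4)→(3,3,4)
reduced (well bottom): (3,3,4) with a≤c, −a<b≤a
well minimum |f| = |-3| = 3 (negative-definite)

3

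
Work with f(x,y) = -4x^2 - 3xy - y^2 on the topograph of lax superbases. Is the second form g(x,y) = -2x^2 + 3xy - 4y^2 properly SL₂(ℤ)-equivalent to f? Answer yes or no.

D₁ = -7, D₂ = -23
discriminants differ ⇒ not SL₂(ℤ)-equivalent

no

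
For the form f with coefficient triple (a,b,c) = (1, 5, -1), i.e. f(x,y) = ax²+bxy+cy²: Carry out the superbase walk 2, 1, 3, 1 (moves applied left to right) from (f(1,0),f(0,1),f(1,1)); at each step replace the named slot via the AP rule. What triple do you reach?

start (1,-1,5) = (f(1,0),f(0,1),f(1,1))
replace slot 2: 2·(1+5) − (-1) = 13 → (1,13,5)
replace slot 1: 2·(13+5) − 1 = 35 → (35,13,5)
replace slot 3: 2·(35+13) − 5 = 91 → (35,13,91)
replace slot 1: 2·(13+91) − 35 = 173 → (173,13,91)

173,13,91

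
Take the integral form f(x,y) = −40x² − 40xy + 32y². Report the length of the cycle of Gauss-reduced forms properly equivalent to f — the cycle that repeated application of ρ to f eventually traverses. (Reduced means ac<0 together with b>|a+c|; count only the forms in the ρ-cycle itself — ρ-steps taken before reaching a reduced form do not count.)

D = 6720, ⌊√D⌋ = 81
descent: ρ → (32,40,-40)  [lands on river]
river: ρ → (-40,40,32)
river: ρ → (32,24,-48)
river: ρ → (-48,72,8)
river: ρ → (8,72,-48)
river: ρ → (-48,24,32)
ρ-cycle length = 6 (tail of 1 descent step not counted)

6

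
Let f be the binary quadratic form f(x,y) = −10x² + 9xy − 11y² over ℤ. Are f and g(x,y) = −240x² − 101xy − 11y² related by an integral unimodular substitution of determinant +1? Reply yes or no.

D₁ = -359, D₂ = -359
f is negative-definite; reduce −f:
−f: reduced (well bottom): (10,-9,11) with a≤c, −a<b≤a
flip sign back: reduced form of f is (-10,9,-11)
g is negative-definite; reduce −g:
−g: flip: (240,101,11)→(11,-101,240)
−g: translate: b→9 (≡-101 mod 22), so (11,-101,240)→(11,9,10)
−g: flip: (11,9,10)→(10,-9,11)
−g: reduced (well bottom): (10,-9,11) with a≤c, −a<b≤a
flip sign back: reduced form of g is (-10,9,-11)
reduced forms (-10, 9, -11) vs (-10, 9, -11) ⇒ equivalent

yes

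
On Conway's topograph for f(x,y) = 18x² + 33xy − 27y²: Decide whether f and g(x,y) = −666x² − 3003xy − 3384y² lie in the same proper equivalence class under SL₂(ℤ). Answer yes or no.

D₁ = 3033, D₂ = 3033
river cycle of f (length 42): (-27, 21, 24), (24, 27, -24), (-24, 21, 27), (27, 33, -18), (-18, 39, 21), (21, 45, -12), (-12, 51, 9), (9, 39, -42), (-42, 45, 6), (6, 51, -18), … (32 more)
river cycle of g (length 42): (18, 33, -27), (-27, 21, 24), (24, 27, -24), (-24, 21, 27), (27, 33, -18), (-18, 39, 21), (21, 45, -12), (-12, 51, 9), (9, 39, -42), (-42, 45, 6), … (32 more)
cycles coincide ⇒ equivalent

yes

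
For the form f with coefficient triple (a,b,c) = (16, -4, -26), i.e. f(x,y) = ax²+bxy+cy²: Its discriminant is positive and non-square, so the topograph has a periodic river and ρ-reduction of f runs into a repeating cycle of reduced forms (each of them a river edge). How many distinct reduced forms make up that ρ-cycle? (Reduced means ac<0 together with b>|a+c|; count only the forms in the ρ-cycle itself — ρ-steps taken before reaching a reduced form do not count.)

D = 1680, ⌊√D⌋ = 40
descent: ρ → (-26,4,16)
descent: ρ → (16,28,-14)  [lands on river]
river: ρ → (-14,28,16)
river: ρ → (16,36,-6)
river: ρ → (-6,36,16)
ρ-cycle length = 4 (tail of 2 descent steps not counted)

4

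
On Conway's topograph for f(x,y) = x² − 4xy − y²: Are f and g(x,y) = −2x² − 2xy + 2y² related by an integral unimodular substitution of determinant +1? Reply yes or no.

D₁ = 20, D₂ = 20
river cycle of f (length 2): (-1, 4, 1), (1, 4, -1)
river cycle of g (length 2): (2, 2, -2), (-2, 2, 2)
cycles differ ⇒ inequivalent

no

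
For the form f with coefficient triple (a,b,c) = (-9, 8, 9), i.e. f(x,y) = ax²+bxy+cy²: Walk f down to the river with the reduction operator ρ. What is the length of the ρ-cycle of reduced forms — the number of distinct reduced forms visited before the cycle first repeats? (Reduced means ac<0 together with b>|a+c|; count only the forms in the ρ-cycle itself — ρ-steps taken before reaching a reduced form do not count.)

D = 388, ⌊√D⌋ = 19
river: ρ → (9,10,-8)
river: ρ → (-8,6,11)
river: ρ → (11,16,-3)
river: ρ → (-3,14,16)
river: ρ → (16,18,-1)
river: ρ → (-1,18,16)
river: ρ → (16,14,-3)
river: ρ → (-3,16,11)
river: ρ → (11,6,-8)
river: ρ → (-8,10,9)
river: ρ → (9,8,-9)
river: ρ → (-9,10,8)
river: ρ → (8,6,-11)
river: ρ → (-11,16,3)
river: ρ → (3,14,-16)
river: ρ → (-16,18,1)
river: ρ → (1,18,-16)
river: ρ → (-16,14,3)
river: ρ → (3,16,-11)
river: ρ → (-11,6,8)
river: ρ → (8,10,-9)
river: ρ → (-9,8,9)
ρ-cycle length = 22 (tail of 0 descent steps not counted)

22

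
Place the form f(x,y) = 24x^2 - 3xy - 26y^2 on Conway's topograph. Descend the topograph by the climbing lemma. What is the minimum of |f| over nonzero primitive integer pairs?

descent: ρ → (-26,3,24)  [lands on river]
river: ρ → (24,45,-5)
river: ρ → (-5,45,24)
river: ρ → (24,3,-26)
river: ρ → (-26,49,1)
river: ρ → (1,49,-26)
closes: descent 1, river 6
min |a| on river = 1

1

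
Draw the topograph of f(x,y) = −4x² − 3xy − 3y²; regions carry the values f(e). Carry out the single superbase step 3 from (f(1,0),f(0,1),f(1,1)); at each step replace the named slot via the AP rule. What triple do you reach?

start (-4,-3,-10) = (f(1,0),f(0,1),f(1,1))
replace slot 3: 2·((-4)+(-3)) − (-10) = -4 → (-4,-3,-4)

-4,-3,-4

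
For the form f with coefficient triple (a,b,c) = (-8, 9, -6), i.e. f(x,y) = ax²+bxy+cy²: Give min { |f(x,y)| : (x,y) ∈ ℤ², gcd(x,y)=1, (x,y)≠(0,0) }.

translate: b→7 (≡-9 mod 16), so (8,-9,6)→(8,7,5)
flip: (8,7,5)→(5,-7,8)
translate: b→3 (≡-7 mod 10), so (5,-7,8)→(5,3,6)
reduced (well bottom): (5,3,6) with a≤c, −a<b≤a
well minimum |f| = |-5| = 5 (negative-definite)

5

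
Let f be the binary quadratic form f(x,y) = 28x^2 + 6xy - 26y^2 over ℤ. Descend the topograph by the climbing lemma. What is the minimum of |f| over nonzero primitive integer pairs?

river: ρ → (-26,46,8)
river: ρ → (8,50,-14)
river: ρ → (-14,34,32)
river: ρ → (32,30,-16)
river: ρ → (-16,34,28)
river: ρ → (28,22,-22)
river: ρ → (-22,22,28)
river: ρ → (28,34,-16)
river: ρ → (-16,30,32)
river: ρ → (32,34,-14)
river: ρ → (-14,50,8)
river: ρ → (8,46,-26)
river: ρ → (-26,6,28)
river: ρ → (28,50,-4)
river: ρ → (-4,54,2)
river: ρ → (2,54,-4)
river: ρ → (-4,50,28)
river: ρ → (28,6,-26)
closes: descent 0, river 18
min |a| on river = 2

2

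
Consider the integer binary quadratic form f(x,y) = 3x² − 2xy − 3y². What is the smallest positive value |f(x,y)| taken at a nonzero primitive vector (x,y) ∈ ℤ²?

descent: ρ → (-3,2,3)  [lands on river]
river: ρ → (3,4,-2)
river: ρ → (-2,4,3)
river: ρ → (3,2,-3)
river: ρ → (-3,4,2)
river: ρ → (2,4,-3)
closes: descent 1, river 6
min |a| on river = 2

2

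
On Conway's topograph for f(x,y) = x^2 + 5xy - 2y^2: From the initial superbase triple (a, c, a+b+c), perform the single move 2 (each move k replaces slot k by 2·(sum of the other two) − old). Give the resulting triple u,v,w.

start (1,-2,4) = (f(1,0),f(0,1),f(1,1))
replace slot 2: 2·(1+4) − (-2) = 12 → (1,12,4)

1,12,4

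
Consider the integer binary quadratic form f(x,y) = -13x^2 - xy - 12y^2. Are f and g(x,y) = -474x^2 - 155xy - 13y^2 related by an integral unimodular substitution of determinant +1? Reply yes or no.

D₁ = -623, D₂ = -623
f is negative-definite; reduce −f:
−f: flip: (13,1,12)→(12,-1,13)
−f: reduced (well bottom): (12,-1,13) with a≤c, −a<b≤a
flip sign back: reduced form of f is (-12,1,-13)
g is negative-definite; reduce −g:
−g: flip: (474,155,13)→(13,-155,474)
−g: translate: b→1 (≡-155 mod 26), so (13,-155,474)→(13,1,12)
−g: flip: (13,1,12)→(12,-1,13)
−g: reduced (well bottom): (12,-1,13) with a≤c, −a<b≤a
flip sign back: reduced form of g is (-12,1,-13)
reduced forms (-12, 1, -13) vs (-12, 1, -13) ⇒ equivalent

yes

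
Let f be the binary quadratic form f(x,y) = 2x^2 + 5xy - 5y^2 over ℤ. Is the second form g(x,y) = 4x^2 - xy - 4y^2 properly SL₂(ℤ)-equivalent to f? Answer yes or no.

D₁ = 65, D₂ = 65
river cycle of f (length 6): (-5, 5, 2), (2, 7, -2), (-2, 5, 5), (5, 5, -2), (-2, 7, 2), (2, 5, -5)
river cycle of g (length 6): (-4, 1, 4), (4, 7, -1), (-1, 7, 4), (4, 1, -4), (-4, 7, 1), (1, 7, -4)
cycles differ ⇒ inequivalent

no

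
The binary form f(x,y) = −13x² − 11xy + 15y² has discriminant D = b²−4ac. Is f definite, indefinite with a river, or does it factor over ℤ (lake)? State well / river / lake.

D = b²−4ac = (-11)² − 4·(-13)·15 = 901
D > 0 non-square ⇒ indefinite ⇒ periodic river

river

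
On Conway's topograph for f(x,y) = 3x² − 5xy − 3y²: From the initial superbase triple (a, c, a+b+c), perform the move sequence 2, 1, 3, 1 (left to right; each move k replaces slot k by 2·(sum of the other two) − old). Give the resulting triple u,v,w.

start (3,-3,-5) = (f(1,0),f(0,1),f(1,1))
replace slot 2: 2·(3+(-5)) − (-3) = -1 → (3,-1,-5)
replace slot 1: 2·((-1)+(-5)) − 3 = -15 → (-15,-1,-5)
replace slot 3: 2·((-15)+(-1)) − (-5) = -27 → (-15,-1,-27)
replace slot 1: 2·((-1)+(-27)) − (-15) = -41 → (-41,-1,-27)

-41,-1,-27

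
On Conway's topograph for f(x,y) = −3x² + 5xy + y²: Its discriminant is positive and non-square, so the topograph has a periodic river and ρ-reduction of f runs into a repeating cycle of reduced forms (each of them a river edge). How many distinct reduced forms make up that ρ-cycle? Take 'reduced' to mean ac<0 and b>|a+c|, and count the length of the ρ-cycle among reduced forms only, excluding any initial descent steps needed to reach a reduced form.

D = 37, ⌊√D⌋ = 6
river: ρ → (1,5,-3)
river: ρ → (-3,1,3)
river: ρ → (3,5,-1)
river: ρ → (-1,5,3)
river: ρ → (3,1,-3)
river: ρ → (-3,5,1)
ρ-cycle length = 6 (tail of 0 descent steps not counted)

6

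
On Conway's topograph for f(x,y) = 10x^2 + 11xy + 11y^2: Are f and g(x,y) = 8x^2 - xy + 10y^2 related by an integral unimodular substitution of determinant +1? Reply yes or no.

D₁ = -319, D₂ = -319
f: translate: b→-9 (≡11 mod 20), so (10,11,11)→(10,-9,10)
f: flip: (10,-9,10)→(10,9,10)
f: reduced (well bottom): (10,9,10) with a≤c, −a<b≤a
g: reduced (well bottom): (8,-1,10) with a≤c, −a<b≤a
reduced forms (10, 9, 10) vs (8, -1, 10) ⇒ inequivalent

no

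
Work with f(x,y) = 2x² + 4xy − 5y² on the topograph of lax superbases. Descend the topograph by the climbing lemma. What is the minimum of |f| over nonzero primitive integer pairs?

river: ρ → (-5,6,1)
river: ρ → (1,6,-5)
river: ρ → (-5,4,2)
river: ρ → (2,4,-5)
closes: descent 0, river 4
min |a| on river = 1

1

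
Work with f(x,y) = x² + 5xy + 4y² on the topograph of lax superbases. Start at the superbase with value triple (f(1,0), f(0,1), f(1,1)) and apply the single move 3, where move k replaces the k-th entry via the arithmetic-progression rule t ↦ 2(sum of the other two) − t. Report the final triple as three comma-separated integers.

start (1,4,10) = (f(1,0),f(0,1),f(1,1))
replace slot 3: 2·(1+4) − 10 = 0 → (1,4,0)

1,4,0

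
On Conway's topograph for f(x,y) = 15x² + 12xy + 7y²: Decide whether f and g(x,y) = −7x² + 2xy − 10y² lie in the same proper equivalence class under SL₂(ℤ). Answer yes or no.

D₁ = -276, D₂ = -276
f: flip: (15,12,7)→(7,-12,15)
f: translate: b→2 (≡-12 mod 14), so (7,-12,15)→(7,2,10)
f: reduced (well bottom): (7,2,10) with a≤c, −a<b≤a
g is negative-definite; reduce −g:
−g: reduced (well bottom): (7,-2,10) with a≤c, −a<b≤a
flip sign back: reduced form of g is (-7,2,-10)
reduced forms (7, 2, 10) vs (-7, 2, -10) ⇒ inequivalent

no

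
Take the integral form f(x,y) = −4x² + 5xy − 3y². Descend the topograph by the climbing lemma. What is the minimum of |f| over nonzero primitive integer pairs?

translate: b→3 (≡-5 mod 8), so (4,-5,3)→(4,3,2)
flip: (4,3,2)→(2,-3,4)
translate: b→1 (≡-3 mod 4), so (2,-3,4)→(2,1,3)
reduced (well bottom): (2,1,3) with a≤c, −a<b≤a
well minimum |f| = |-2| = 2 (negative-definite)

2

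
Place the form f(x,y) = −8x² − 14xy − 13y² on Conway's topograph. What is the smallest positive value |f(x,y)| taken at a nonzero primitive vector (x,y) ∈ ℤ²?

translate: b→-2 (≡14 mod 16), so (8,14,13)→(8,-2,7)
flip: (8,-2,7)→(7,2,8)
reduced (well bottom): (7,2,8) with a≤c, −a<b≤a
well minimum |f| = |-7| = 7 (negative-definite)

7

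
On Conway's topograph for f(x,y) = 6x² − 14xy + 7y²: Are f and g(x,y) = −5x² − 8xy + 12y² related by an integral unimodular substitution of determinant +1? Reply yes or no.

D₁ = 28, D₂ = 304
discriminants differ ⇒ not SL₂(ℤ)-equivalent

no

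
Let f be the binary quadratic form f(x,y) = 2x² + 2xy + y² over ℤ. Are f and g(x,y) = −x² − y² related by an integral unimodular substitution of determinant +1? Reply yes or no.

D₁ = -4, D₂ = -4
f: flip: (2,2,1)→(1,-2,2)
f: translate: b→0 (≡-2 mod 2), so (1,-2,2)→(1,0,1)
f: reduced (well bottom): (1,0,1) with a≤c, −a<b≤a
g is negative-definite; reduce −g:
−g: reduced (well bottom): (1,0,1) with a≤c, −a<b≤a
flip sign back: reduced form of g is (-1,0,-1)
reduced forms (1, 0, 1) vs (-1, 0, -1) ⇒ inequivalent

no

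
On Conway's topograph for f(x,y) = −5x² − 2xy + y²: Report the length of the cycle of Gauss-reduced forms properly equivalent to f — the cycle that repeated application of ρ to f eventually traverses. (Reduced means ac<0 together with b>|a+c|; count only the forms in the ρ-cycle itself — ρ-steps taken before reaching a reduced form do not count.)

D = 24, ⌊√D⌋ = 4
descent: ρ → (1,4,-2)  [lands on river]
river: ρ → (-2,4,1)
ρ-cycle length = 2 (tail of 1 descent step not counted)

2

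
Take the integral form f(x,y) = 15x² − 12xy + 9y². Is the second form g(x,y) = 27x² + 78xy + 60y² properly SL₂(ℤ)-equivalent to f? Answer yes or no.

D₁ = -396, D₂ = -396
f: flip: (15,-12,9)→(9,12,15)
f: translate: b→-6 (≡12 mod 18), so (9,12,15)→(9,-6,12)
f: reduced (well bottom): (9,-6,12) with a≤c, −a<b≤a
g: translate: b→24 (≡78 mod 54), so (27,78,60)→(27,24,9)
g: flip: (27,24,9)→(9,-24,27)
g: translate: b→-6 (≡-24 mod 18), so (9,-24,27)→(9,-6,12)
g: reduced (well bottom): (9,-6,12) with a≤c, −a<b≤a
reduced forms (9, -6, 12) vs (9, -6, 12) ⇒ equivalent

yes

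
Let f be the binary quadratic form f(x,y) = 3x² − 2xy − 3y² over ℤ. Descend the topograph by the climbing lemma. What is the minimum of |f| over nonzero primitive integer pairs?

descent: ρ → (-3,2,3)  [lands on river]
river: ρ → (3,4,-2)
river: ρ → (-2,4,3)
river: ρ → (3,2,-3)
river: ρ → (-3,4,2)
river: ρ → (2,4,-3)
closes: descent 1, river 6
min |a| on river = 2

2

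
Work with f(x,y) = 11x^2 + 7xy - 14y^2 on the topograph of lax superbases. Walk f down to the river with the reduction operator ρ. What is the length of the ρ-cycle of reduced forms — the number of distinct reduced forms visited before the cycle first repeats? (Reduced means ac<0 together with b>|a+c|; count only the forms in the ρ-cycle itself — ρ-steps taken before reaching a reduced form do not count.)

D = 665, ⌊√D⌋ = 25
river: ρ → (-14,21,4)
river: ρ → (4,19,-19)
river: ρ → (-19,19,4)
river: ρ → (4,21,-14)
river: ρ → (-14,7,11)
river: ρ → (11,15,-10)
river: ρ → (-10,25,1)
river: ρ → (1,25,-10)
river: ρ → (-10,15,11)
river: ρ → (11,7,-14)
ρ-cycle length = 10 (tail of 0 descent steps not counted)

10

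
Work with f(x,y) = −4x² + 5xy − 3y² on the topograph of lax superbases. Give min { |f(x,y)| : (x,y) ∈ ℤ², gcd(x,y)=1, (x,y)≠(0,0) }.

translate: b→3 (≡-5 mod 8), so (4,-5,3)→(4,3,2)
flip: (4,3,2)→(2,-3,4)
translate: b→1 (≡-3 mod 4), so (2,-3,4)→(2,1,3)
reduced (well bottom): (2,1,3) with a≤c, −a<b≤a
well minimum |f| = |-2| = 2 (negative-definite)

2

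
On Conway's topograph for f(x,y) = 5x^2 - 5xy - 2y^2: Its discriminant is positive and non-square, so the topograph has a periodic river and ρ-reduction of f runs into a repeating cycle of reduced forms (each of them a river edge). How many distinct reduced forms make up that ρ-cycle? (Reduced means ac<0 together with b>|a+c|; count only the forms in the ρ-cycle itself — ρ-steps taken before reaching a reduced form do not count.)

D = 65, ⌊√D⌋ = 8
descent: ρ → (-2,5,5)  [lands on river]
river: ρ → (5,5,-2)
river: ρ → (-2,7,2)
river: ρ → (2,5,-5)
river: ρ → (-5,5,2)
river: ρ → (2,7,-2)
ρ-cycle length = 6 (tail of 1 descent step not counted)

6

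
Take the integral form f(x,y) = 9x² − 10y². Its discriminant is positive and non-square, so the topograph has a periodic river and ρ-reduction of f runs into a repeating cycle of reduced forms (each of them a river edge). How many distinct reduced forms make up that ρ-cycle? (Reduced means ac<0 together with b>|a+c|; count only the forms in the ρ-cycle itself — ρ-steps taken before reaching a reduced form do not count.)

D = 360, ⌊√D⌋ = 18
descent: ρ → (-10,0,9)
descent: ρ → (9,18,-1)  [lands on river]
river: ρ → (-1,18,9)
ρ-cycle length = 2 (tail of 2 descent steps not counted)

2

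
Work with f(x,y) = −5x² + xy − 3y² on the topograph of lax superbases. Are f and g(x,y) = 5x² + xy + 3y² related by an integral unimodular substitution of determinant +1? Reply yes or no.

D₁ = -59, D₂ = -59
f is negative-definite; reduce −f:
−f: flip: (5,-1,3)→(3,1,5)
−f: reduced (well bottom): (3,1,5) with a≤c, −a<b≤a
flip sign back: reduced form of f is (-3,-1,-5)
g: flip: (5,1,3)→(3,-1,5)
g: reduced (well bottom): (3,-1,5) with a≤c, −a<b≤a
reduced forms (-3, -1, -5) vs (3, -1, 5) ⇒ inequivalent

no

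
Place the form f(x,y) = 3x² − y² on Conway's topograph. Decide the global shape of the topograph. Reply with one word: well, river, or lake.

D = b²−4ac = 0² − 4·3·(-1) = 12
D > 0 non-square ⇒ indefinite ⇒ periodic river

river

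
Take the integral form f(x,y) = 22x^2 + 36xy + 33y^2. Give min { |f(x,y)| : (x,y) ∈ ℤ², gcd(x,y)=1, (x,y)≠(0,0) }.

translate: b→-8 (≡36 mod 44), so (22,36,33)→(22,-8,19)
flip: (22,-8,19)→(19,8,22)
reduced (well bottom): (19,8,22) with a≤c, −a<b≤a
well minimum = a = 19

19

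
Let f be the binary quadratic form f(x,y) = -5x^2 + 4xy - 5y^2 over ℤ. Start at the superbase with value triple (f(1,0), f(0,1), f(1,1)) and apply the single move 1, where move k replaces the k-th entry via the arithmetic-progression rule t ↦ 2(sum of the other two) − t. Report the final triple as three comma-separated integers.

start (-5,-5,-6) = (f(1,0),f(0,1),f(1,1))
replace slot 1: 2·((-5)+(-6)) − (-5) = -17 → (-17,-5,-6)

-17,-5,-6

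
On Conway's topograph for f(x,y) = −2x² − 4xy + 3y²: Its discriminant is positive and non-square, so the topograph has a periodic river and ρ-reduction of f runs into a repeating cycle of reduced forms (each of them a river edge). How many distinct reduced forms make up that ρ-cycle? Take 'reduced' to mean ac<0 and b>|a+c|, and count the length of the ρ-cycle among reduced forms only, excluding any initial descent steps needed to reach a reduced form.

D = 40, ⌊√D⌋ = 6
descent: ρ → (3,4,-2)  [lands on river]
river: ρ → (-2,4,3)
river: ρ → (3,2,-3)
river: ρ → (-3,4,2)
river: ρ → (2,4,-3)
river: ρ → (-3,2,3)
ρ-cycle length = 6 (tail of 1 descent step not counted)

6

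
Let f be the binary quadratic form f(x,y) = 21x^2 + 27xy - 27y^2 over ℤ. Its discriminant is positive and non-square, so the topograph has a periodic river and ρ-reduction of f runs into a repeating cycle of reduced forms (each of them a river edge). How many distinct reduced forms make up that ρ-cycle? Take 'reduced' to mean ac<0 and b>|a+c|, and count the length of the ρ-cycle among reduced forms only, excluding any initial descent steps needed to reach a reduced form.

D = 2997, ⌊√D⌋ = 54
river: ρ → (-27,27,21)
river: ρ → (21,15,-33)
river: ρ → (-33,51,3)
river: ρ → (3,51,-33)
river: ρ → (-33,15,21)
river: ρ → (21,27,-27)
ρ-cycle length = 6 (tail of 0 descent steps not counted)

6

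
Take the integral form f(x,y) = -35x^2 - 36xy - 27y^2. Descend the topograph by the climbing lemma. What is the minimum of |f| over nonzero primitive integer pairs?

translate: b→-34 (≡36 mod 70), so (35,36,27)→(35,-34,26)
flip: (35,-34,26)→(26,34,35)
translate: b→-18 (≡34 mod 52), so (26,34,35)→(26,-18,27)
reduced (well bottom): (26,-18,27) with a≤c, −a<b≤a
well minimum |f| = |-26| = 26 (negative-definite)

26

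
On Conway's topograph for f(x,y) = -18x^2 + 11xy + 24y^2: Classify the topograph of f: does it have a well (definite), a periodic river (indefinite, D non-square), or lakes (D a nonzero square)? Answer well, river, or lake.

D = b²−4ac = 11² − 4·(-18)·24 = 1849
D = 43² is a perfect square ⇒ form factors over ℤ ⇒ lakes

lake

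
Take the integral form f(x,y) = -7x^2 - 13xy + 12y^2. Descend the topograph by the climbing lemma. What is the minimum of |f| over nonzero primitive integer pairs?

descent: ρ → (12,13,-7)  [lands on river]
river: ρ → (-7,15,10)
river: ρ → (10,5,-12)
river: ρ → (-12,19,3)
river: ρ → (3,17,-18)
river: ρ → (-18,19,2)
river: ρ → (2,21,-8)
river: ρ → (-8,11,12)
closes: descent 1, river 8
min |a| on river = 2

2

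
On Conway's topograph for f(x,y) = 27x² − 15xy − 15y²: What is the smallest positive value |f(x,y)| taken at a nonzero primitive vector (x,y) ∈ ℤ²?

descent: ρ → (-15,15,27)  [lands on river]
river: ρ → (27,39,-3)
river: ρ → (-3,39,27)
river: ρ → (27,15,-15)
closes: descent 1, river 4
min |a| on river = 3

3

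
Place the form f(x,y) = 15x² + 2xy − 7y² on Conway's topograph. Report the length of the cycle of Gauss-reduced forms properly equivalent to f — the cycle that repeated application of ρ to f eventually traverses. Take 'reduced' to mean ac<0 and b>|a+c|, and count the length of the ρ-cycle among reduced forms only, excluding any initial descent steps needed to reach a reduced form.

D = 424, ⌊√D⌋ = 20
descent: ρ → (-7,12,10)  [lands on river]
river: ρ → (10,8,-9)
river: ρ → (-9,10,9)
river: ρ → (9,8,-10)
river: ρ → (-10,12,7)
river: ρ → (7,16,-6)
river: ρ → (-6,20,1)
river: ρ → (1,20,-6)
river: ρ → (-6,16,7)
river: ρ → (7,12,-10)
river: ρ → (-10,8,9)
river: ρ → (9,10,-9)
river: ρ → (-9,8,10)
river: ρ → (10,12,-7)
river: ρ → (-7,16,6)
river: ρ → (6,20,-1)
river: ρ → (-1,20,6)
river: ρ → (6,16,-7)
ρ-cycle length = 18 (tail of 1 descent step not counted)

18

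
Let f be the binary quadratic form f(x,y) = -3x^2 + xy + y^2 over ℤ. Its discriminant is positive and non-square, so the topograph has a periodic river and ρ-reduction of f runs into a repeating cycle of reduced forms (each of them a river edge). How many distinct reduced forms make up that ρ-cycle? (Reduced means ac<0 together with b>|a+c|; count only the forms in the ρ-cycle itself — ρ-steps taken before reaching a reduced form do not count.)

D = 13, ⌊√D⌋ = 3
descent: ρ → (1,3,-1)  [lands on river]
river: ρ → (-1,3,1)
ρ-cycle length = 2 (tail of 1 descent step not counted)

2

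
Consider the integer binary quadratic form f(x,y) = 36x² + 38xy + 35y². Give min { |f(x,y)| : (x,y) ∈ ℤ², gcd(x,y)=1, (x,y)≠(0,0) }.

translate: b→-34 (≡38 mod 72), so (36,38,35)→(36,-34,33)
flip: (36,-34,33)→(33,34,36)
translate: b→-32 (≡34 mod 66), so (33,34,36)→(33,-32,35)
reduced (well bottom): (33,-32,35) with a≤c, −a<b≤a
well minimum = a = 33

33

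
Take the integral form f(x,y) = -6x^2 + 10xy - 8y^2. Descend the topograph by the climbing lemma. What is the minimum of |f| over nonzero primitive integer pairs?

translate: b→2 (≡-10 mod 12), so (6,-10,8)→(6,2,4)
flip: (6,2,4)→(4,-2,6)
reduced (well bottom): (4,-2,6) with a≤c, −a<b≤a
well minimum |f| = |-4| = 4 (negative-definite)

4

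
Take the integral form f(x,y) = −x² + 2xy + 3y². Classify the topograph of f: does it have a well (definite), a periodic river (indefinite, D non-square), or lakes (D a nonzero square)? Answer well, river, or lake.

D = b²−4ac = 2² − 4·(-1)·3 = 16
D = 4² is a perfect square ⇒ form factors over ℤ ⇒ lakes

lake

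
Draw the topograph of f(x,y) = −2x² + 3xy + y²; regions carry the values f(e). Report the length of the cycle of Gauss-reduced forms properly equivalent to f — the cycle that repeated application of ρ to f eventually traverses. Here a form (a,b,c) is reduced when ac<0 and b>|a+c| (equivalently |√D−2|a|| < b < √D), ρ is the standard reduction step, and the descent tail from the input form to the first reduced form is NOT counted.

D = 17, ⌊√D⌋ = 4
river: ρ → (1,3,-2)
river: ρ → (-2,1,2)
river: ρ → (2,3,-1)
river: ρ → (-1,3,2)
river: ρ → (2,1,-2)
river: ρ → (-2,3,1)
ρ-cycle length = 6 (tail of 0 descent steps not counted)

6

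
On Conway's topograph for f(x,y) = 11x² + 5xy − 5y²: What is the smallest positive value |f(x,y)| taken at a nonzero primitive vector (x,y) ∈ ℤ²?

descent: ρ → (-5,15,1)  [lands on river]
river: ρ → (1,15,-5)
closes: descent 1, river 2
min |a| on river = 1

1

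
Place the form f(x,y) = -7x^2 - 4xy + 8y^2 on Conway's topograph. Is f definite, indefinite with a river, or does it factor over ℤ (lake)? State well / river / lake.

D = b²−4ac = (-4)² − 4·(-7)·8 = 240
D > 0 non-square ⇒ indefinite ⇒ periodic river

river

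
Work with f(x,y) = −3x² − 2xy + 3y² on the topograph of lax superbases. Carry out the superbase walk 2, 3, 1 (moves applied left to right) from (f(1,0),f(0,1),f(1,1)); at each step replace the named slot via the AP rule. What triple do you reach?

start (-3,3,-2) = (f(1,0),f(0,1),f(1,1))
replace slot 2: 2·((-3)+(-2)) − 3 = -13 → (-3,-13,-2)
replace slot 3: 2·((-3)+(-13)) − (-2) = -30 → (-3,-13,-30)
replace slot 1: 2·((-13)+(-30)) − (-3) = -83 → (-83,-13,-30)

-83,-13,-30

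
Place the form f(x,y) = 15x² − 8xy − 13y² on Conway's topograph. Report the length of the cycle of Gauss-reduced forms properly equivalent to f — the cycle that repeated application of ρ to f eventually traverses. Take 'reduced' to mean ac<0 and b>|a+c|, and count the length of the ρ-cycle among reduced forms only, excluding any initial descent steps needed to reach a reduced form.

D = 844, ⌊√D⌋ = 29
descent: ρ → (-13,8,15)  [lands on river]
river: ρ → (15,22,-6)
river: ρ → (-6,26,7)
river: ρ → (7,16,-21)
river: ρ → (-21,26,2)
river: ρ → (2,26,-21)
river: ρ → (-21,16,7)
river: ρ → (7,26,-6)
river: ρ → (-6,22,15)
river: ρ → (15,8,-13)
river: ρ → (-13,18,10)
river: ρ → (10,22,-9)
river: ρ → (-9,14,18)
river: ρ → (18,22,-5)
river: ρ → (-5,28,3)
river: ρ → (3,26,-14)
river: ρ → (-14,2,15)
river: ρ → (15,28,-1)
river: ρ → (-1,28,15)
river: ρ → (15,2,-14)
river: ρ → (-14,26,3)
river: ρ → (3,28,-5)
river: ρ → (-5,22,18)
river: ρ → (18,14,-9)
river: ρ → (-9,22,10)
river: ρ → (10,18,-13)
ρ-cycle length = 26 (tail of 1 descent step not counted)

26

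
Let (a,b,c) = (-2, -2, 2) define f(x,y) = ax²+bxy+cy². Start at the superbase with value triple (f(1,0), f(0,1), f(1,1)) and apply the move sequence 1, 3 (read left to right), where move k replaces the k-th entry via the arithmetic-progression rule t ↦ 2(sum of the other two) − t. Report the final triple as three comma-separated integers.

start (-2,2,-2) = (f(1,0),f(0,1),f(1,1))
replace slot 1: 2·(2+(-2)) − (-2) = 2 → (2,2,-2)
replace slot 3: 2·(2+2) − (-2) = 10 → (2,2,10)

2,2,10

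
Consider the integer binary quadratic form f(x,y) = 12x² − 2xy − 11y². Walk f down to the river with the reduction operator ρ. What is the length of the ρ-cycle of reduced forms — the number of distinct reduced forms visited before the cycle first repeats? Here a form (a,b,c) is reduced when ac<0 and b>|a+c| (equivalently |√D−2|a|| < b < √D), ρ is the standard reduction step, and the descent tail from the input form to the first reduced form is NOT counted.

D = 532, ⌊√D⌋ = 23
descent: ρ → (-11,2,12)  [lands on river]
river: ρ → (12,22,-1)
river: ρ → (-1,22,12)
river: ρ → (12,2,-11)
river: ρ → (-11,20,3)
river: ρ → (3,22,-4)
river: ρ → (-4,18,13)
river: ρ → (13,8,-9)
river: ρ → (-9,10,12)
river: ρ → (12,14,-7)
river: ρ → (-7,14,12)
river: ρ → (12,10,-9)
river: ρ → (-9,8,13)
river: ρ → (13,18,-4)
river: ρ → (-4,22,3)
river: ρ → (3,20,-11)
ρ-cycle length = 16 (tail of 1 descent step not counted)

16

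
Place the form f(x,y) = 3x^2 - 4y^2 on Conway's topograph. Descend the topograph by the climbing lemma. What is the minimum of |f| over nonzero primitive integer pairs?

descent: ρ → (-4,0,3)
descent: ρ → (3,6,-1)  [lands on river]
river: ρ → (-1,6,3)
closes: descent 2, river 2
min |a| on river = 1

1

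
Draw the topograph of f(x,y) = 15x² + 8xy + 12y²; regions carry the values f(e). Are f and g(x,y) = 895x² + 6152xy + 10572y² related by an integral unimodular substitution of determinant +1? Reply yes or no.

D₁ = -656, D₂ = -656
f: flip: (15,8,12)→(12,-8,15)
f: reduced (well bottom): (12,-8,15) with a≤c, −a<b≤a
g: translate: b→782 (≡6152 mod 1790), so (895,6152,10572)→(895,782,171)
g: flip: (895,782,171)→(171,-782,895)
g: translate: b→-98 (≡-782 mod 342), so (171,-782,895)→(171,-98,15)
g: flip: (171,-98,15)→(15,98,171)
g: translate: b→8 (≡98 mod 30), so (15,98,171)→(15,8,12)
g: flip: (15,8,12)→(12,-8,15)
g: reduced (well bottom): (12,-8,15) with a≤c, −a<b≤a
reduced forms (12, -8, 15) vs (12, -8, 15) ⇒ equivalent

yes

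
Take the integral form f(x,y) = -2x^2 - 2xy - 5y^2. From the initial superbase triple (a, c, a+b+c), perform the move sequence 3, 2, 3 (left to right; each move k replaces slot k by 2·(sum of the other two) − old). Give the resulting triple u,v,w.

start (-2,-5,-9) = (f(1,0),f(0,1),f(1,1))
replace slot 3: 2·((-2)+(-5)) − (-9) = -5 → (-2,-5,-5)
replace slot 2: 2·((-2)+(-5)) − (-5) = -9 → (-2,-9,-5)
replace slot 3: 2·((-2)+(-9)) − (-5) = -17 → (-2,-9,-17)

-2,-9,-17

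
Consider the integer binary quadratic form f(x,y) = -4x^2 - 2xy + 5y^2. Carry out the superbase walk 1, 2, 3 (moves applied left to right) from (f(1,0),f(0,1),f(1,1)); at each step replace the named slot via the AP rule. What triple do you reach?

start (-4,5,-1) = (f(1,0),f(0,1),f(1,1))
replace slot 1: 2·(5+(-1)) − (-4) = 12 → (12,5,-1)
replace slot 2: 2·(12+(-1)) − 5 = 17 → (12,17,-1)
replace slot 3: 2·(12+17) − (-1) = 59 → (12,17,59)

12,17,59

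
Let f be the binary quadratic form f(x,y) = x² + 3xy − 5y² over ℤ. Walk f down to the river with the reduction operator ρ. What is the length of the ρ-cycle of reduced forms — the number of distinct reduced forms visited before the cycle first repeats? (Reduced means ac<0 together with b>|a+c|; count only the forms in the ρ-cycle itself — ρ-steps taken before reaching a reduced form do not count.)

D = 29, ⌊√D⌋ = 5
descent: ρ → (-5,-3,1)
descent: ρ → (1,5,-1)  [lands on river]
river: ρ → (-1,5,1)
ρ-cycle length = 2 (tail of 2 descent steps not counted)

2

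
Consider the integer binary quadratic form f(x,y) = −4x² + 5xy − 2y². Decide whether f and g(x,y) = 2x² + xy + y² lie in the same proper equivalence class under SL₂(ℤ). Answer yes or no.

D₁ = -7, D₂ = -7
f is negative-definite; reduce −f:
−f: translate: b→3 (≡-5 mod 8), so (4,-5,2)→(4,3,1)
−f: flip: (4,3,1)→(1,-3,4)
−f: translate: b→1 (≡-3 mod 2), so (1,-3,4)→(1,1,2)
−f: reduced (well bottom): (1,1,2) with a≤c, −a<b≤a
flip sign back: reduced form of f is (-1,-1,-2)
g: flip: (2,1,1)→(1,-1,2)
g: translate: b→1 (≡-1 mod 2), so (1,-1,2)→(1,1,2)
g: reduced (well bottom): (1,1,2) with a≤c, −a<b≤a
reduced forms (-1, -1, -2) vs (1, 1, 2) ⇒ inequivalent

no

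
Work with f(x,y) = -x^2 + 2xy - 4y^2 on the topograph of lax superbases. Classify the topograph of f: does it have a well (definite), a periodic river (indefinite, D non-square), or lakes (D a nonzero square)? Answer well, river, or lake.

D = b²−4ac = 2² − 4·(-1)·(-4) = -12
D < 0 ⇒ definite ⇒ every region one sign ⇒ single well

well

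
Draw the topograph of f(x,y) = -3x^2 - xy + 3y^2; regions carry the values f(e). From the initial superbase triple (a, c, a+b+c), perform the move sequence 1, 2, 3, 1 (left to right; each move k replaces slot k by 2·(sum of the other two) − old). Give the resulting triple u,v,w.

start (-3,3,-1) = (f(1,0),f(0,1),f(1,1))
replace slot 1: 2·(3+(-1)) − (-3) = 7 → (7,3,-1)
replace slot 2: 2·(7+(-1)) − 3 = 9 → (7,9,-1)
replace slot 3: 2·(7+9) − (-1) = 33 → (7,9,33)
replace slot 1: 2·(9+33) − 7 = 77 → (77,9,33)

77,9,33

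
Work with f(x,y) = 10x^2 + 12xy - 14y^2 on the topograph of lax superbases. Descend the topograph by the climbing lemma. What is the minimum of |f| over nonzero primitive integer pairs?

river: ρ → (-14,16,8)
river: ρ → (8,16,-14)
river: ρ → (-14,12,10)
river: ρ → (10,8,-16)
river: ρ → (-16,24,2)
river: ρ → (2,24,-16)
river: ρ → (-16,8,10)
river: ρ → (10,12,-14)
closes: descent 0, river 8
min |a| on river = 2

2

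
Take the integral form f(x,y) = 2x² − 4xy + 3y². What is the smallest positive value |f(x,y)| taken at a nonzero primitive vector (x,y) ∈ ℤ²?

translate: b→0 (≡-4 mod 4), so (2,-4,3)→(2,0,1)
flip: (2,0,1)→(1,0,2)
reduced (well bottom): (1,0,2) with a≤c, −a<b≤a
well minimum = a = 1

1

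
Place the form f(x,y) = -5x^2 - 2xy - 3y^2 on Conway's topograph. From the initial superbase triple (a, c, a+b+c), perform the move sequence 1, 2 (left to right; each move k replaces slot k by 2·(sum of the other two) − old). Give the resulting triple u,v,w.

start (-5,-3,-10) = (f(1,0),f(0,1),f(1,1))
replace slot 1: 2·((-3)+(-10)) − (-5) = -21 → (-21,-3,-10)
replace slot 2: 2·((-21)+(-10)) − (-3) = -59 → (-21,-59,-10)

-21,-59,-10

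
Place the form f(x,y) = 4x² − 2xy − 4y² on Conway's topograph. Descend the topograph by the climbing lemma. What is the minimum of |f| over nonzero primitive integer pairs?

descent: ρ → (-4,2,4)  [lands on river]
river: ρ → (4,6,-2)
river: ρ → (-2,6,4)
river: ρ → (4,2,-4)
river: ρ → (-4,6,2)
river: ρ → (2,6,-4)
closes: descent 1, river 6
min |a| on river = 2

2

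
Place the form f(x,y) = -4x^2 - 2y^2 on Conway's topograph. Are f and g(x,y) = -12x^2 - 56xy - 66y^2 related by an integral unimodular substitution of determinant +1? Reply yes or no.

D₁ = -32, D₂ = -32
f is negative-definite; reduce −f:
−f: flip: (4,0,2)→(2,0,4)
−f: reduced (well bottom): (2,0,4) with a≤c, −a<b≤a
flip sign back: reduced form of f is (-2,0,-4)
g is negative-definite; reduce −g:
−g: translate: b→8 (≡56 mod 24), so (12,56,66)→(12,8,2)
−g: flip: (12,8,2)→(2,-8,12)
−g: translate: b→0 (≡-8 mod 4), so (2,-8,12)→(2,0,4)
−g: reduced (well bottom): (2,0,4) with a≤c, −a<b≤a
flip sign back: reduced form of g is (-2,0,-4)
reduced forms (-2, 0, -4) vs (-2, 0, -4) ⇒ equivalent

yes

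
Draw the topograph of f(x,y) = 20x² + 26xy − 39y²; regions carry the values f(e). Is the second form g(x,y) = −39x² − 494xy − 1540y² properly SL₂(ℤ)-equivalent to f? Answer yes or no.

D₁ = 3796, D₂ = 3796
river cycle of f (length 66): (-39, 52, 7), (7, 60, -7), (-7, 52, 39), (39, 26, -20), (-20, 54, 11), (11, 56, -15), (-15, 34, 44), (44, 54, -5), (-5, 56, 33), (33, 10, -28), … (56 more)
river cycle of g (length 66): (-39, 52, 7), (7, 60, -7), (-7, 52, 39), (39, 26, -20), (-20, 54, 11), (11, 56, -15), (-15, 34, 44), (44, 54, -5), (-5, 56, 33), (33, 10, -28), … (56 more)
cycles coincide ⇒ equivalent

yes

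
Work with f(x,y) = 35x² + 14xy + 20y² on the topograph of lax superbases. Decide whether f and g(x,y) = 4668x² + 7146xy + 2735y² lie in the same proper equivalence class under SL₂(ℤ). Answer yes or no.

D₁ = -2604, D₂ = -2604
f: flip: (35,14,20)→(20,-14,35)
f: reduced (well bottom): (20,-14,35) with a≤c, −a<b≤a
g: translate: b→-2190 (≡7146 mod 9336), so (4668,7146,2735)→(4668,-2190,257)
g: flip: (4668,-2190,257)→(257,2190,4668)
g: translate: b→134 (≡2190 mod 514), so (257,2190,4668)→(257,134,20)
g: flip: (257,134,20)→(20,-134,257)
g: translate: b→-14 (≡-134 mod 40), so (20,-134,257)→(20,-14,35)
g: reduced (well bottom): (20,-14,35) with a≤c, −a<b≤a
reduced forms (20, -14, 35) vs (20, -14, 35) ⇒ equivalent

yes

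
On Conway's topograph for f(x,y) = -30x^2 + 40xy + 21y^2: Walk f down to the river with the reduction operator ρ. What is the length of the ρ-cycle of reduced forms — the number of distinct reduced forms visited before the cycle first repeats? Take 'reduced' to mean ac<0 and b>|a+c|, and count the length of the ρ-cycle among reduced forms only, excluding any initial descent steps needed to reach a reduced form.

D = 4120, ⌊√D⌋ = 64
river: ρ → (21,44,-26)
river: ρ → (-26,60,5)
river: ρ → (5,60,-26)
river: ρ → (-26,44,21)
river: ρ → (21,40,-30)
river: ρ → (-30,20,31)
river: ρ → (31,42,-19)
river: ρ → (-19,34,39)
river: ρ → (39,44,-14)
river: ρ → (-14,40,45)
river: ρ → (45,50,-9)
river: ρ → (-9,58,21)
river: ρ → (21,26,-41)
river: ρ → (-41,56,6)
river: ρ → (6,64,-1)
river: ρ → (-1,64,6)
river: ρ → (6,56,-41)
river: ρ → (-41,26,21)
river: ρ → (21,58,-9)
river: ρ → (-9,50,45)
river: ρ → (45,40,-14)
river: ρ → (-14,44,39)
river: ρ → (39,34,-19)
river: ρ → (-19,42,31)
river: ρ → (31,20,-30)
river: ρ → (-30,40,21)
ρ-cycle length = 26 (tail of 0 descent steps not counted)

26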